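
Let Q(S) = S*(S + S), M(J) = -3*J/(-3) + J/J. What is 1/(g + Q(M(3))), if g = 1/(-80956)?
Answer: 80956/2590591 ≈ 0.031250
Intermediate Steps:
M(J) = 1 + J (M(J) = -3*J*(-1/3) + 1 = J + 1 = 1 + J)
Q(S) = 2*S**2 (Q(S) = S*(2*S) = 2*S**2)
g = -1/80956 ≈ -1.2352e-5
1/(g + Q(M(3))) = 1/(-1/80956 + 2*(1 + 3)**2) = 1/(-1/80956 + 2*4**2) = 1/(-1/80956 + 2*16) = 1/(-1/80956 + 32) = 1/(2590591/80956) = 80956/2590591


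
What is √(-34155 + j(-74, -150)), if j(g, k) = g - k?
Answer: I*√34079 ≈ 184.6*I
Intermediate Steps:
√(-34155 + j(-74, -150)) = √(-34155 + (-74 - 1*(-150))) = √(-34155 + (-74 + 150)) = √(-34155 + 76) = √(-34079) = I*√34079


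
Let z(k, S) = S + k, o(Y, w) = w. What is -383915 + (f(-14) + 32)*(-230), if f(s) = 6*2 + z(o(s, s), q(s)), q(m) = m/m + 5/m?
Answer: -2736740/7 ≈ -3.9096e+5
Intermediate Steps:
q(m) = 1 + 5/m
f(s) = 12 + s + (5 + s)/s (f(s) = 6*2 + ((5 + s)/s + s) = 12 + (s + (5 + s)/s) = 12 + s + (5 + s)/s)
-383915 + (f(-14) + 32)*(-230) = -383915 + ((13 - 14 + 5/(-14)) + 32)*(-230) = -383915 + ((13 - 14 + 5*(-1/14)) + 32)*(-230) = -383915 + ((13 - 14 - 5/14) + 32)*(-230) = -383915 + (-19/14 + 32)*(-230) = -383915 + (429/14)*(-230) = -383915 - 49335/7 = -2736740/7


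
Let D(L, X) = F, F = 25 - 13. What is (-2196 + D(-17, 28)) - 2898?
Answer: -5082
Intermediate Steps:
F = 12
D(L, X) = 12
(-2196 + D(-17, 28)) - 2898 = (-2196 + 12) - 2898 = -2184 - 2898 = -5082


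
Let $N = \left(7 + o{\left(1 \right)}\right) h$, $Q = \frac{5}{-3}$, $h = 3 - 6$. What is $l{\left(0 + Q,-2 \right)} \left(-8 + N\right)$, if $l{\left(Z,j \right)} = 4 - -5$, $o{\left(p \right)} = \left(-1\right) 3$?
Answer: $-180$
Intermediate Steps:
$h = -3$ ($h = 3 - 6 = -3$)
$o{\left(p \right)} = -3$
$Q = - \frac{5}{3}$ ($Q = 5 \left(- \frac{1}{3}\right) = - \frac{5}{3} \approx -1.6667$)
$l{\left(Z,j \right)} = 9$ ($l{\left(Z,j \right)} = 4 + 5 = 9$)
$N = -12$ ($N = \left(7 - 3\right) \left(-3\right) = 4 \left(-3\right) = -12$)
$l{\left(0 + Q,-2 \right)} \left(-8 + N\right) = 9 \left(-8 - 12\right) = 9 \left(-20\right) = -180$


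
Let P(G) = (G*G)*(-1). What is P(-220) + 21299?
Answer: -27101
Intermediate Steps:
P(G) = -G² (P(G) = G²*(-1) = -G²)
P(-220) + 21299 = -1*(-220)² + 21299 = -1*48400 + 21299 = -48400 + 21299 = -27101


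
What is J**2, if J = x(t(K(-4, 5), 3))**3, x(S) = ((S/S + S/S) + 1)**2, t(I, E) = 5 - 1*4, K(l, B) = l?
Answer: 531441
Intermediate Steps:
t(I, E) = 1 (t(I, E) = 5 - 4 = 1)
x(S) = 9 (x(S) = ((1 + 1) + 1)**2 = (2 + 1)**2 = 3**2 = 9)
J = 729 (J = 9**3 = 729)
J**2 = 729**2 = 531441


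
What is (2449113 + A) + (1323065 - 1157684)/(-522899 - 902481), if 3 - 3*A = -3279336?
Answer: 5049017930499/1425380 ≈ 3.5422e+6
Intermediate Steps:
A = 1093113 (A = 1 - ⅓*(-3279336) = 1 + 1093112 = 1093113)
(2449113 + A) + (1323065 - 1157684)/(-522899 - 902481) = (2449113 + 1093113) + (1323065 - 1157684)/(-522899 - 902481) = 3542226 + 165381/(-1425380) = 3542226 + 165381*(-1/1425380) = 3542226 - 165381/1425380 = 5049017930499/1425380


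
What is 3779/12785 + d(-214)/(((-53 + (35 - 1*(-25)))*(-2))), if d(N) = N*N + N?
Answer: -291356482/89495 ≈ -3255.6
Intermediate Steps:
d(N) = N + N² (d(N) = N² + N = N + N²)
3779/12785 + d(-214)/(((-53 + (35 - 1*(-25)))*(-2))) = 3779/12785 + (-214*(1 - 214))/(((-53 + (35 - 1*(-25)))*(-2))) = 3779*(1/12785) + (-214*(-213))/(((-53 + (35 + 25))*(-2))) = 3779/12785 + 45582/(((-53 + 60)*(-2))) = 3779/12785 + 45582/((7*(-2))) = 3779/12785 + 45582/(-14) = 3779/12785 + 45582*(-1/14) = 3779/12785 - 22791/7 = -291356482/89495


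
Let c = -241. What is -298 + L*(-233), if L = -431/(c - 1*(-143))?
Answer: -129627/98 ≈ -1322.7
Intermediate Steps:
L = 431/98 (L = -431/(-241 - 1*(-143)) = -431/(-241 + 143) = -431/(-98) = -431*(-1/98) = 431/98 ≈ 4.3980)
-298 + L*(-233) = -298 + (431/98)*(-233) = -298 - 100423/98 = -129627/98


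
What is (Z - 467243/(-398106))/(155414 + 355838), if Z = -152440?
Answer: -60686811397/203532488712 ≈ -0.29817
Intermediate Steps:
(Z - 467243/(-398106))/(155414 + 355838) = (-152440 - 467243/(-398106))/(155414 + 355838) = (-152440 - 467243*(-1/398106))/511252 = (-152440 + 467243/398106)*(1/511252) = -60686811397/398106*1/511252 = -60686811397/203532488712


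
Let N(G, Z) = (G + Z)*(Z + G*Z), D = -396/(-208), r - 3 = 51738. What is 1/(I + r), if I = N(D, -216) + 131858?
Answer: 338/107445703 ≈ 3.1458e-6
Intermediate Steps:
r = 51741 (r = 3 + 51738 = 51741)
D = 99/52 (D = -396*(-1/208) = 99/52 ≈ 1.9038)
I = 89957245/338 (I = -216*(99/52 - 216 + (99/52)² + (99/52)*(-216)) + 131858 = -216*(99/52 - 216 + 9801/2704 - 5346/13) + 131858 = -216*(-1681083/2704) + 131858 = 45389241/338 + 131858 = 89957245/338 ≈ 2.6615e+5)
1/(I + r) = 1/(89957245/338 + 51741) = 1/(107445703/338) = 338/107445703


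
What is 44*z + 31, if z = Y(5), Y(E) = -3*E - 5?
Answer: -849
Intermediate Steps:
Y(E) = -5 - 3*E
z = -20 (z = -5 - 3*5 = -5 - 15 = -20)
44*z + 31 = 44*(-20) + 31 = -880 + 31 = -849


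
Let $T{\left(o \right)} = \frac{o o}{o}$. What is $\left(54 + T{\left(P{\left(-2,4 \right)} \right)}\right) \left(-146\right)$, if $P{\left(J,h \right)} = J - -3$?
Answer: $-8030$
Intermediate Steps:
$P{\left(J,h \right)} = 3 + J$ ($P{\left(J,h \right)} = J + 3 = 3 + J$)
$T{\left(o \right)} = o$ ($T{\left(o \right)} = \frac{o^{2}}{o} = o$)
$\left(54 + T{\left(P{\left(-2,4 \right)} \right)}\right) \left(-146\right) = \left(54 + \left(3 - 2\right)\right) \left(-146\right) = \left(54 + 1\right) \left(-146\right) = 55 \left(-146\right) = -8030$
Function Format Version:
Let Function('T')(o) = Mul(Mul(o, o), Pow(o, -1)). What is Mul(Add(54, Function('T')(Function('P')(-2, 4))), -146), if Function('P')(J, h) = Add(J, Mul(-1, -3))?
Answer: -8030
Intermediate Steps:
Function('P')(J, h) = Add(3, J) (Function('P')(J, h) = Add(J, 3) = Add(3, J))
Function('T')(o) = o (Function('T')(o) = Mul(Pow(o, 2), Pow(o, -1)) = o)
Mul(Add(54, Function('T')(Function('P')(-2, 4))), -146) = Mul(Add(54, Add(3, -2)), -146) = Mul(Add(54, 1), -146) = Mul(55, -146) = -8030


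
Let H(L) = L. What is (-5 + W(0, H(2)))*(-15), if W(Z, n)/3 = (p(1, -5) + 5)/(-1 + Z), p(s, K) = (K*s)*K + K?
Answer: 1200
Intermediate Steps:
p(s, K) = K + s*K² (p(s, K) = s*K² + K = K + s*K²)
W(Z, n) = 75/(-1 + Z) (W(Z, n) = 3*((-5*(1 - 5*1) + 5)/(-1 + Z)) = 3*((-5*(1 - 5) + 5)/(-1 + Z)) = 3*((-5*(-4) + 5)/(-1 + Z)) = 3*((20 + 5)/(-1 + Z)) = 3*(25/(-1 + Z)) = 75/(-1 + Z))
(-5 + W(0, H(2)))*(-15) = (-5 + 75/(-1 + 0))*(-15) = (-5 + 75/(-1))*(-15) = (-5 + 75*(-1))*(-15) = (-5 - 75)*(-15) = -80*(-15) = 1200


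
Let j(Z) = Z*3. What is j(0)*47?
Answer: 0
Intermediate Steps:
j(Z) = 3*Z
j(0)*47 = (3*0)*47 = 0*47 = 0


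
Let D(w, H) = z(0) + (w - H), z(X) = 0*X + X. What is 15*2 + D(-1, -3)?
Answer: 32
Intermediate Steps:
z(X) = X (z(X) = 0 + X = X)
D(w, H) = w - H (D(w, H) = 0 + (w - H) = w - H)
15*2 + D(-1, -3) = 15*2 + (-1 - 1*(-3)) = 30 + (-1 + 3) = 30 + 2 = 32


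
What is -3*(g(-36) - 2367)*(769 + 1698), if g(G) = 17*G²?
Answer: -145540665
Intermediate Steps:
-3*(g(-36) - 2367)*(769 + 1698) = -3*(17*(-36)² - 2367)*(769 + 1698) = -3*(17*1296 - 2367)*2467 = -3*(22032 - 2367)*2467 = -58995*2467 = -3*48513555 = -145540665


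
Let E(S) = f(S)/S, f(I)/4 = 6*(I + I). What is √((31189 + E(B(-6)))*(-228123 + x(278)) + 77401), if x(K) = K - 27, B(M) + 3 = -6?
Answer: I*√7117960263 ≈ 84368.0*I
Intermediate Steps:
f(I) = 48*I (f(I) = 4*(6*(I + I)) = 4*(6*(2*I)) = 4*(12*I) = 48*I)
B(M) = -9 (B(M) = -3 - 6 = -9)
x(K) = -27 + K
E(S) = 48 (E(S) = (48*S)/S = 48)
√((31189 + E(B(-6)))*(-228123 + x(278)) + 77401) = √((31189 + 48)*(-228123 + (-27 + 278)) + 77401) = √(31237*(-228123 + 251) + 77401) = √(31237*(-227872) + 77401) = √(-7118037664 + 77401) = √(-7117960263) = I*√7117960263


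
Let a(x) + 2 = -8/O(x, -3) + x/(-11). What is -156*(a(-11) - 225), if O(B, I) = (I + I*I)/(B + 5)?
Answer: 34008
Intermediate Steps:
O(B, I) = (I + I²)/(5 + B)
a(x) = -26/3 - 47*x/33 (a(x) = -2 + (-8*(-(5 + x)/(3*(1 - 3))) + x/(-11)) = -2 + (-(20/3 + 4*x/3) + x*(-1/11)) = -2 + (-(20/3 + 4*x/3) - x/11) = -2 + (-8*(⅚ + x/6) - x/11) = -2 + ((-20/3 - 4*x/3) - x/11) = -2 + (-20/3 - 47*x/33) = -26/3 - 47*x/33)
-156*(a(-11) - 225) = -156*((-26/3 - 47/33*(-11)) - 225) = -156*((-26/3 + 47/3) - 225) = -156*(7 - 225) = -156*(-218) = 34008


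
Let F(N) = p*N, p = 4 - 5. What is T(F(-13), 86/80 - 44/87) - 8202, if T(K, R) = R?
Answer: -28540979/3480 ≈ -8201.4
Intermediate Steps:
p = -1
F(N) = -N
T(F(-13), 86/80 - 44/87) - 8202 = (86/80 - 44/87) - 8202 = (86*(1/80) - 44*1/87) - 8202 = (43/40 - 44/87) - 8202 = 1981/3480 - 8202 = -28540979/3480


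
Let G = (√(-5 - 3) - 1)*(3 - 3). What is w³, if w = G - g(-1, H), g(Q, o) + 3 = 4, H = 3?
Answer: -1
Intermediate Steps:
g(Q, o) = 1 (g(Q, o) = -3 + 4 = 1)
G = 0 (G = (√(-8) - 1)*0 = (2*I*√2 - 1)*0 = (-1 + 2*I*√2)*0 = 0)
w = -1 (w = 0 - 1*1 = 0 - 1 = -1)
w³ = (-1)³ = -1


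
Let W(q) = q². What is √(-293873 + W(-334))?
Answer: I*√182317 ≈ 426.99*I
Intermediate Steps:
√(-293873 + W(-334)) = √(-293873 + (-334)²) = √(-293873 + 111556) = √(-182317) = I*√182317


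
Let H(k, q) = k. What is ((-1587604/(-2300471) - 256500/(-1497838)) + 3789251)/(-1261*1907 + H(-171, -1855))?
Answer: -6528374867875719925/4143318057864878402 ≈ -1.5756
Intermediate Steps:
((-1587604/(-2300471) - 256500/(-1497838)) + 3789251)/(-1261*1907 + H(-171, -1855)) = ((-1587604/(-2300471) - 256500/(-1497838)) + 3789251)/(-1261*1907 - 171) = ((-1587604*(-1/2300471) - 256500*(-1/1497838)) + 3789251)/(-2404727 - 171) = ((1587604/2300471 + 128250/748919) + 3789251)/(-2404898) = (1484022205826/1722866440849 + 3789251)*(-1/2404898) = (6528374867875719925/1722866440849)*(-1/2404898) = -6528374867875719925/4143318057864878402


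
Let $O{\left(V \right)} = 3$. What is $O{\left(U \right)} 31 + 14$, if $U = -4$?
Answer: $107$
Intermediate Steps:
$O{\left(U \right)} 31 + 14 = 3 \cdot 31 + 14 = 93 + 14 = 107$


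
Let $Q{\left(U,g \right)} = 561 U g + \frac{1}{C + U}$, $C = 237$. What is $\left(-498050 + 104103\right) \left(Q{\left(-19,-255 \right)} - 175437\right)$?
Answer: $- \frac{218360309437115}{218} \approx -1.0017 \cdot 10^{12}$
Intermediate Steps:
$Q{\left(U,g \right)} = \frac{1}{237 + U} + 561 U g$ ($Q{\left(U,g \right)} = 561 U g + \frac{1}{237 + U} = \frac{1}{237 + U} + 561 U g$)
$\left(-498050 + 104103\right) \left(Q{\left(-19,-255 \right)} - 175437\right) = \left(-498050 + 104103\right) \left(\frac{1 + 561 \left(-255\right) \left(-19\right)^{2} + 132957 \left(-19\right) \left(-255\right)}{237 - 19} - 175437\right) = - 393947 \left(\frac{1 + 561 \left(-255\right) 361 + 644176665}{218} - 175437\right) = - 393947 \left(\frac{1 - 51642855 + 644176665}{218} - 175437\right) = - 393947 \left(\frac{1}{218} \cdot 592533811 - 175437\right) = - 393947 \left(\frac{592533811}{218} - 175437\right) = \left(-393947\right) \frac{554288545}{218} = - \frac{218360309437115}{218}$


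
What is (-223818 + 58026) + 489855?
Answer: 324063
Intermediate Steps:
(-223818 + 58026) + 489855 = -165792 + 489855 = 324063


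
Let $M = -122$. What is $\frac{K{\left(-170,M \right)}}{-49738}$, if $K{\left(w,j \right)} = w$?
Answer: $\frac{85}{24869} \approx 0.0034179$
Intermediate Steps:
$\frac{K{\left(-170,M \right)}}{-49738} = - \frac{170}{-49738} = \left(-170\right) \left(- \frac{1}{49738}\right) = \frac{85}{24869}$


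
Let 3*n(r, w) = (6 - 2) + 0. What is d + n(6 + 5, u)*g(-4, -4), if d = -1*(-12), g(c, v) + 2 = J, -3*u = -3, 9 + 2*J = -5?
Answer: 0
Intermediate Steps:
J = -7 (J = -9/2 + (½)*(-5) = -9/2 - 5/2 = -7)
u = 1 (u = -⅓*(-3) = 1)
g(c, v) = -9 (g(c, v) = -2 - 7 = -9)
n(r, w) = 4/3 (n(r, w) = ((6 - 2) + 0)/3 = (4 + 0)/3 = (⅓)*4 = 4/3)
d = 12
d + n(6 + 5, u)*g(-4, -4) = 12 + (4/3)*(-9) = 12 - 12 = 0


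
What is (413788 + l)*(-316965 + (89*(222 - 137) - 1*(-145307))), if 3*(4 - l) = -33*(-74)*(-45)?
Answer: -73911097246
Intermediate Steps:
l = 36634 (l = 4 - (-33*(-74))*(-45)/3 = 4 - 814*(-45) = 4 - ⅓*(-109890) = 4 + 36630 = 36634)
(413788 + l)*(-316965 + (89*(222 - 137) - 1*(-145307))) = (413788 + 36634)*(-316965 + (89*(222 - 137) - 1*(-145307))) = 450422*(-316965 + (89*85 + 145307)) = 450422*(-316965 + (7565 + 145307)) = 450422*(-316965 + 152872) = 450422*(-164093) = -73911097246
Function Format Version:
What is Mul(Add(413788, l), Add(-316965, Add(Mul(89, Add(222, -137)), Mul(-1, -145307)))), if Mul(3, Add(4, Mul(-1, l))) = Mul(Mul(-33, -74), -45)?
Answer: -73911097246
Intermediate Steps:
l = 36634 (l = Add(4, Mul(Rational(-1, 3), Mul(Mul(-33, -74), -45))) = Add(4, Mul(Rational(-1, 3), Mul(2442, -45))) = Add(4, Mul(Rational(-1, 3), -109890)) = Add(4, 36630) = 36634)
Mul(Add(413788, l), Add(-316965, Add(Mul(89, Add(222, -137)), Mul(-1, -145307)))) = Mul(Add(413788, 36634), Add(-316965, Add(Mul(89, Add(222, -137)), Mul(-1, -145307)))) = Mul(450422, Add(-316965, Add(Mul(89, 85), 145307))) = Mul(450422, Add(-316965, Add(7565, 145307))) = Mul(450422, Add(-316965, 152872)) = Mul(450422, -164093) = -73911097246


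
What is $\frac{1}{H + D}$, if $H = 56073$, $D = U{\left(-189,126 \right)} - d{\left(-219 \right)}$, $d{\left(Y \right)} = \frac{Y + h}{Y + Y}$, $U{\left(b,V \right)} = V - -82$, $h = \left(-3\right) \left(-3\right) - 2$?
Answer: $\frac{219}{12325433} \approx 1.7768 \cdot 10^{-5}$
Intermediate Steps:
$h = 7$ ($h = 9 - 2 = 7$)
$U{\left(b,V \right)} = 82 + V$ ($U{\left(b,V \right)} = V + 82 = 82 + V$)
$d{\left(Y \right)} = \frac{7 + Y}{2 Y}$ ($d{\left(Y \right)} = \frac{Y + 7}{Y + Y} = \frac{7 + Y}{2 Y}$)
$D = \frac{45446}{219}$ ($D = \left(82 + 126\right) - \frac{7 - 219}{2 \left(-219\right)} = 208 - \frac{1}{2} \left(- \frac{1}{219}\right) \left(-212\right) = 208 - \frac{106}{219} = \frac{45446}{219} \approx 207.52$)
$\frac{1}{H + D} = \frac{1}{56073 + \frac{45446}{219}} = \frac{1}{\frac{12325433}{219}} = \frac{219}{12325433}$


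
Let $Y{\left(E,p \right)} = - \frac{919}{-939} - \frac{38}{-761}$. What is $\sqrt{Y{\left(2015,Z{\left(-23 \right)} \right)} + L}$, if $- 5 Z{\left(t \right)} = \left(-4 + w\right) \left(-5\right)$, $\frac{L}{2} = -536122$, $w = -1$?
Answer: $\frac{181 i \sqrt{16712312830665}}{714579} \approx 1035.5 i$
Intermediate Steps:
$L = -1072244$ ($L = 2 \left(-536122\right) = -1072244$)
$Z{\left(t \right)} = -5$ ($Z{\left(t \right)} = - \frac{\left(-4 - 1\right) \left(-5\right)}{5} = - \frac{\left(-5\right) \left(-5\right)}{5} = \left(- \frac{1}{5}\right) 25 = -5$)
$Y{\left(E,p \right)} = \frac{735041}{714579}$ ($Y{\left(E,p \right)} = \left(-919\right) \left(- \frac{1}{939}\right) - - \frac{38}{761} = \frac{919}{939} + \frac{38}{761} = \frac{735041}{714579}$)
$\sqrt{Y{\left(2015,Z{\left(-23 \right)} \right)} + L} = \sqrt{\frac{735041}{714579} - 1072244} = \sqrt{- \frac{766202310235}{714579}} = \frac{181 i \sqrt{16712312830665}}{714579}$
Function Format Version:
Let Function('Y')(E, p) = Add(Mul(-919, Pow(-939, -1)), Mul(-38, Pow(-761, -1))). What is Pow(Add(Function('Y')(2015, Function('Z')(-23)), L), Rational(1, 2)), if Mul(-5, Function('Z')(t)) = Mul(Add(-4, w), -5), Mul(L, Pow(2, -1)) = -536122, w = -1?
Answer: Mul(Rational(181, 714579), I, Pow(16712312830665, Rational(1, 2))) ≈ Mul(1035.5, I)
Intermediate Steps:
L = -1072244 (L = Mul(2, -536122) = -1072244)
Function('Z')(t) = -5 (Function('Z')(t) = Mul(Rational(-1, 5), Mul(Add(-4, -1), -5)) = Mul(Rational(-1, 5), Mul(-5, -5)) = Mul(Rational(-1, 5), 25) = -5)
Function('Y')(E, p) = Rational(735041, 714579) (Function('Y')(E, p) = Add(Mul(-919, Rational(-1, 939)), Mul(-38, Rational(-1, 761))) = Add(Rational(919, 939), Rational(38, 761)) = Rational(735041, 714579))
Pow(Add(Function('Y')(2015, Function('Z')(-23)), L), Rational(1, 2)) = Pow(Add(Rational(735041, 714579), -1072244), Rational(1, 2)) = Pow(Rational(-766202310235, 714579), Rational(1, 2)) = Mul(Rational(181, 714579), I, Pow(16712312830665, Rational(1, 2)))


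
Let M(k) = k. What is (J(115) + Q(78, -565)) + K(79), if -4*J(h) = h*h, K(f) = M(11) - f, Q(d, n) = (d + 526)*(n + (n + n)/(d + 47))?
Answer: -35009441/100 ≈ -3.5009e+5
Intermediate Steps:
Q(d, n) = (526 + d)*(n + 2*n/(47 + d)) (Q(d, n) = (526 + d)*(n + (2*n)/(47 + d)) = (526 + d)*(n + 2*n/(47 + d)))
K(f) = 11 - f
J(h) = -h**2/4 (J(h) = -h*h/4 = -h**2/4)
(J(115) + Q(78, -565)) + K(79) = (-1/4*115**2 - 565*(25774 + 78**2 + 575*78)/(47 + 78)) + (11 - 1*79) = (-1/4*13225 - 565*(25774 + 6084 + 44850)/125) + (11 - 79) = (-13225/4 - 565*1/125*76708) - 68 = (-13225/4 - 8668004/25) - 68 = -35002641/100 - 68 = -35009441/100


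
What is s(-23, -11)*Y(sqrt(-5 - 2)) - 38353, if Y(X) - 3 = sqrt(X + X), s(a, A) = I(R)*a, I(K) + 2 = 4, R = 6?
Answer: -38491 - 46*7**(1/4)*(1 + I) ≈ -38566.0 - 74.823*I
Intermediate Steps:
I(K) = 2 (I(K) = -2 + 4 = 2)
s(a, A) = 2*a
Y(X) = 3 + sqrt(2)*sqrt(X) (Y(X) = 3 + sqrt(X + X) = 3 + sqrt(2*X) = 3 + sqrt(2)*sqrt(X))
s(-23, -11)*Y(sqrt(-5 - 2)) - 38353 = (2*(-23))*(3 + sqrt(2)*sqrt(sqrt(-5 - 2))) - 38353 = -46*(3 + sqrt(2)*sqrt(sqrt(-7))) - 38353 = -46*(3 + sqrt(2)*sqrt(I*sqrt(7))) - 38353 = -46*(3 + sqrt(2)*(7**(1/4)*sqrt(I))) - 38353 = -46*(3 + sqrt(2)*7**(1/4)*sqrt(I)) - 38353 = (-138 - 46*sqrt(2)*7**(1/4)*sqrt(I)) - 38353 = -38491 - 46*sqrt(2)*7**(1/4)*sqrt(I)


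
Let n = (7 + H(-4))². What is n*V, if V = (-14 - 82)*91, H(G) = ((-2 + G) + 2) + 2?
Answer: -218400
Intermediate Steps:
H(G) = 2 + G (H(G) = G + 2 = 2 + G)
n = 25 (n = (7 + (2 - 4))² = (7 - 2)² = 5² = 25)
V = -8736 (V = -96*91 = -8736)
n*V = 25*(-8736) = -218400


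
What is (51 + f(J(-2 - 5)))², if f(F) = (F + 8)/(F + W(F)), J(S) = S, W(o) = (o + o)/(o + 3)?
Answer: 126025/49 ≈ 2571.9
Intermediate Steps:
W(o) = 2*o/(3 + o) (W(o) = (2*o)/(3 + o) = 2*o/(3 + o))
f(F) = (8 + F)/(F + 2*F/(3 + F)) (f(F) = (F + 8)/(F + 2*F/(3 + F)) = (8 + F)/(F + 2*F/(3 + F)))
(51 + f(J(-2 - 5)))² = (51 + (3 + (-2 - 5))*(8 + (-2 - 5))/((-2 - 5)*(5 + (-2 - 5))))² = (51 + (3 - 7)*(8 - 7)/((-7)*(5 - 7)))² = (51 - ⅐*(-4)*1/(-2))² = (51 - ⅐*(-½)*(-4)*1)² = (51 - 2/7)² = (355/7)² = 126025/49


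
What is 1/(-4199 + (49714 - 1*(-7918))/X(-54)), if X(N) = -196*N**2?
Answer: -35721/149996081 ≈ -0.00023815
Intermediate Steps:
1/(-4199 + (49714 - 1*(-7918))/X(-54)) = 1/(-4199 + (49714 - 1*(-7918))/((-196*(-54)**2))) = 1/(-4199 + (49714 + 7918)/((-196*2916))) = 1/(-4199 + 57632/(-571536)) = 1/(-4199 + 57632*(-1/571536)) = 1/(-4199 - 3602/35721) = 1/(-149996081/35721) = -35721/149996081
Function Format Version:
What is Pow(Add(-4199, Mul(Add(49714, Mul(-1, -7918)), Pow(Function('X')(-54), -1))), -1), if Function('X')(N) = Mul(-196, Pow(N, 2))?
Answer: Rational(-35721, 149996081) ≈ -0.00023815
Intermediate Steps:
Pow(Add(-4199, Mul(Add(49714, Mul(-1, -7918)), Pow(Function('X')(-54), -1))), -1) = Pow(Add(-4199, Mul(Add(49714, Mul(-1, -7918)), Pow(Mul(-196, Pow(-54, 2)), -1))), -1) = Pow(Add(-4199, Mul(Add(49714, 7918), Pow(Mul(-196, 2916), -1))), -1) = Pow(Add(-4199, Mul(57632, Pow(-571536, -1))), -1) = Pow(Add(-4199, Mul(57632, Rational(-1, 571536))), -1) = Pow(Add(-4199, Rational(-3602, 35721)), -1) = Pow(Rational(-149996081, 35721), -1) = Rational(-35721, 149996081)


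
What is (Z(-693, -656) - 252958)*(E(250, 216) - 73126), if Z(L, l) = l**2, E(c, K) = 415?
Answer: -12897331758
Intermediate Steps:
(Z(-693, -656) - 252958)*(E(250, 216) - 73126) = ((-656)**2 - 252958)*(415 - 73126) = (430336 - 252958)*(-72711) = 177378*(-72711) = -12897331758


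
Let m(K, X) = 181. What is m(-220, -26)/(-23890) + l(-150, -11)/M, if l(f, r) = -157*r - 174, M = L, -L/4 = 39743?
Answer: -32937551/1898920540 ≈ -0.017345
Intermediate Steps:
L = -158972 (L = -4*39743 = -158972)
M = -158972
l(f, r) = -174 - 157*r
m(-220, -26)/(-23890) + l(-150, -11)/M = 181/(-23890) + (-174 - 157*(-11))/(-158972) = 181*(-1/23890) + (-174 + 1727)*(-1/158972) = -181/23890 + 1553*(-1/158972) = -181/23890 - 1553/158972 = -32937551/1898920540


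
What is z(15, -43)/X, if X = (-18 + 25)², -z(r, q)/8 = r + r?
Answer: -240/49 ≈ -4.8980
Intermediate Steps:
z(r, q) = -16*r (z(r, q) = -8*(r + r) = -16*r)
X = 49 (X = 7² = 49)
z(15, -43)/X = -16*15/49 = -240*1/49 = -240/49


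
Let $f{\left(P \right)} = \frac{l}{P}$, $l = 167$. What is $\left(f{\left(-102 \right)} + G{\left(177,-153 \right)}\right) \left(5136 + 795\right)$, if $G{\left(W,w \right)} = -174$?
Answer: $- \frac{35417955}{34} \approx -1.0417 \cdot 10^{6}$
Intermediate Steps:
$f{\left(P \right)} = \frac{167}{P}$
$\left(f{\left(-102 \right)} + G{\left(177,-153 \right)}\right) \left(5136 + 795\right) = \left(\frac{167}{-102} - 174\right) \left(5136 + 795\right) = \left(167 \left(- \frac{1}{102}\right) - 174\right) 5931 = \left(- \frac{167}{102} - 174\right) 5931 = \left(- \frac{17915}{102}\right) 5931 = - \frac{35417955}{34}$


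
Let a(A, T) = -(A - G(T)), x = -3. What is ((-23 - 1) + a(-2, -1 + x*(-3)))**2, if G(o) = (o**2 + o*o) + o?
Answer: 12996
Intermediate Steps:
G(o) = o + 2*o**2 (G(o) = (o**2 + o**2) + o = 2*o**2 + o = o + 2*o**2)
a(A, T) = -A + T*(1 + 2*T) (a(A, T) = -(A - T*(1 + 2*T)) = -A + T*(1 + 2*T))
((-23 - 1) + a(-2, -1 + x*(-3)))**2 = ((-23 - 1) + (-1*(-2) + (-1 - 3*(-3))*(1 + 2*(-1 - 3*(-3)))))**2 = (-24 + (2 + (-1 + 9)*(1 + 2*(-1 + 9))))**2 = (-24 + (2 + 8*(1 + 2*8)))**2 = (-24 + (2 + 8*(1 + 16)))**2 = (-24 + (2 + 8*17))**2 = (-24 + (2 + 136))**2 = (-24 + 138)**2 = 114**2 = 12996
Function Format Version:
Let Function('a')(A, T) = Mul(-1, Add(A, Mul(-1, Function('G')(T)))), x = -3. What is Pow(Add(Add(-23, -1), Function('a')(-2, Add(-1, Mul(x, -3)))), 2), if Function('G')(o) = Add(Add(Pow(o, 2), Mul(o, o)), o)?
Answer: 12996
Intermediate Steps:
Function('G')(o) = Add(o, Mul(2, Pow(o, 2))) (Function('G')(o) = Add(Add(Pow(o, 2), Pow(o, 2)), o) = Add(Mul(2, Pow(o, 2)), o) = Add(o, Mul(2, Pow(o, 2))))
Function('a')(A, T) = Add(Mul(-1, A), Mul(T, Add(1, Mul(2, T)))) (Function('a')(A, T) = Mul(-1, Add(A, Mul(-1, Mul(T, Add(1, Mul(2, T)))))) = Mul(-1, Add(A, Mul(-1, T, Add(1, Mul(2, T))))) = Add(Mul(-1, A), Mul(T, Add(1, Mul(2, T)))))
Pow(Add(Add(-23, -1), Function('a')(-2, Add(-1, Mul(x, -3)))), 2) = Pow(Add(Add(-23, -1), Add(Mul(-1, -2), Mul(Add(-1, Mul(-3, -3)), Add(1, Mul(2, Add(-1, Mul(-3, -3))))))), 2) = Pow(Add(-24, Add(2, Mul(Add(-1, 9), Add(1, Mul(2, Add(-1, 9)))))), 2) = Pow(Add(-24, Add(2, Mul(8, Add(1, Mul(2, 8))))), 2) = Pow(Add(-24, Add(2, Mul(8, Add(1, 16)))), 2) = Pow(Add(-24, Add(2, Mul(8, 17))), 2) = Pow(Add(-24, Add(2, 136)), 2) = Pow(Add(-24, 138), 2) = Pow(114, 2) = 12996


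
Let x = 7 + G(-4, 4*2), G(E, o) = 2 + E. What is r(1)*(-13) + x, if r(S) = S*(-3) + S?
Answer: 31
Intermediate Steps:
r(S) = -2*S (r(S) = -3*S + S = -2*S)
x = 5 (x = 7 + (2 - 4) = 7 - 2 = 5)
r(1)*(-13) + x = -2*1*(-13) + 5 = -2*(-13) + 5 = 26 + 5 = 31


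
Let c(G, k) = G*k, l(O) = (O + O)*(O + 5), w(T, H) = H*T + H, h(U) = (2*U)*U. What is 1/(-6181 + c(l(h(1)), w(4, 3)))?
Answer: -1/5761 ≈ -0.00017358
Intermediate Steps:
h(U) = 2*U**2
w(T, H) = H + H*T
l(O) = 2*O*(5 + O) (l(O) = (2*O)*(5 + O) = 2*O*(5 + O))
1/(-6181 + c(l(h(1)), w(4, 3))) = 1/(-6181 + (2*(2*1**2)*(5 + 2*1**2))*(3*(1 + 4))) = 1/(-6181 + (2*(2*1)*(5 + 2*1))*(3*5)) = 1/(-6181 + (2*2*(5 + 2))*15) = 1/(-6181 + (2*2*7)*15) = 1/(-6181 + 28*15) = 1/(-6181 + 420) = 1/(-5761) = -1/5761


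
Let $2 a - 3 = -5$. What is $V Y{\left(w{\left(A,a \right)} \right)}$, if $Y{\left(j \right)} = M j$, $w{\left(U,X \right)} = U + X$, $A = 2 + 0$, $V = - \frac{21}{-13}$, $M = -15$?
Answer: $- \frac{315}{13} \approx -24.231$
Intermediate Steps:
$a = -1$ ($a = \frac{3}{2} + \frac{1}{2} \left(-5\right) = \frac{3}{2} - \frac{5}{2} = -1$)
$V = \frac{21}{13}$ ($V = \left(-21\right) \left(- \frac{1}{13}\right) = \frac{21}{13} \approx 1.6154$)
$A = 2$
$Y{\left(j \right)} = - 15 j$
$V Y{\left(w{\left(A,a \right)} \right)} = \frac{21 \left(- 15 \left(2 - 1\right)\right)}{13} = \frac{21 \left(\left(-15\right) 1\right)}{13} = \frac{21}{13} \left(-15\right) = - \frac{315}{13}$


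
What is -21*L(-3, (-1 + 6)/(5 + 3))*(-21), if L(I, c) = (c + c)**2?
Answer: 11025/16 ≈ 689.06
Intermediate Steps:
L(I, c) = 4*c**2 (L(I, c) = (2*c)**2 = 4*c**2)
-21*L(-3, (-1 + 6)/(5 + 3))*(-21) = -84*((-1 + 6)/(5 + 3))**2*(-21) = -84*(5/8)**2*(-21) = -84*25/64*(-21) = -21*25/16*(-21) = -525/16*(-21) = 11025/16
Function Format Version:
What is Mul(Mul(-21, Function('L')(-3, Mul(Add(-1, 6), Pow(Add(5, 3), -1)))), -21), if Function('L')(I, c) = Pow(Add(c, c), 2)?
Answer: Rational(11025, 16) ≈ 689.06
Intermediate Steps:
Function('L')(I, c) = Mul(4, Pow(c, 2)) (Function('L')(I, c) = Pow(Mul(2, c), 2) = Mul(4, Pow(c, 2)))
Mul(Mul(-21, Function('L')(-3, Mul(Add(-1, 6), Pow(Add(5, 3), -1)))), -21) = Mul(Mul(-21, Mul(4, Pow(Mul(Add(-1, 6), Pow(Add(5, 3), -1)), 2))), -21) = Mul(Mul(-21, Mul(4, Pow(Mul(5, Pow(8, -1)), 2))), -21) = Mul(Mul(-21, Mul(4, Pow(Mul(5, Rational(1, 8)), 2))), -21) = Mul(Mul(-21, Mul(4, Pow(Rational(5, 8), 2))), -21) = Mul(Mul(-21, Mul(4, Rational(25, 64))), -21) = Mul(Mul(-21, Rational(25, 16)), -21) = Mul(Rational(-525, 16), -21) = Rational(11025, 16)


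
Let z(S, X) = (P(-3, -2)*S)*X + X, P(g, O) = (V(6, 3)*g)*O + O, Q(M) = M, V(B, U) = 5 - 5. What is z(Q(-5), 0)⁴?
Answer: 0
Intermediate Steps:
V(B, U) = 0
P(g, O) = O (P(g, O) = (0*g)*O + O = 0*O + O = 0 + O = O)
z(S, X) = X - 2*S*X (z(S, X) = (-2*S)*X + X = -2*S*X + X = X - 2*S*X)
z(Q(-5), 0)⁴ = (0*(1 - 2*(-5)))⁴ = (0*(1 + 10))⁴ = (0*11)⁴ = 0⁴ = 0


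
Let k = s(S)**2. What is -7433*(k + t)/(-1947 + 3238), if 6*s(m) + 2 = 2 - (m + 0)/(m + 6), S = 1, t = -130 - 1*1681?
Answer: 23745484099/2277324 ≈ 10427.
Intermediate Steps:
t = -1811 (t = -130 - 1681 = -1811)
s(m) = -m/(6*(6 + m)) (s(m) = -1/3 + (2 - (m + 0)/(m + 6))/6 = -1/3 + (2 - m/(6 + m))/6 = -1/3 + (1/3 - m/(6*(6 + m))) = -m/(6*(6 + m)))
k = 1/1764 (k = (-1*1/(36 + 6*1))**2 = (-1*1/(36 + 6))**2 = (-1*1/42)**2 = (-1*1*1/42)**2 = (-1/42)**2 = 1/1764 ≈ 0.00056689)
-7433*(k + t)/(-1947 + 3238) = -7433*(1/1764 - 1811)/(-1947 + 3238) = -7433/(1291/(-3194603/1764)) = -7433/(1291*(-1764/3194603)) = -7433/(-2277324/3194603) = -7433*(-3194603/2277324) = 23745484099/2277324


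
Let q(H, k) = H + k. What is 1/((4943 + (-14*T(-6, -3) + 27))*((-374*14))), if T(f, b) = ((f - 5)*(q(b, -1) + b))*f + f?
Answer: -1/60329192 ≈ -1.6576e-8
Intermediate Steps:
T(f, b) = f + f*(-1 + 2*b)*(-5 + f) (T(f, b) = ((f - 5)*((b - 1) + b))*f + f = ((-5 + f)*((-1 + b) + b))*f + f = ((-5 + f)*(-1 + 2*b))*f + f = ((-1 + 2*b)*(-5 + f))*f + f = f*(-1 + 2*b)*(-5 + f) + f = f + f*(-1 + 2*b)*(-5 + f))
1/((4943 + (-14*T(-6, -3) + 27))*((-374*14))) = 1/((4943 + (-(-84)*(6 - 1*(-6) - 10*(-3) + 2*(-3)*(-6)) + 27))*((-374*14))) = 1/(4943 + (-(-84)*(6 + 6 + 30 + 36) + 27)*(-5236)) = -1/5236/(4943 + (-(-84)*78 + 27)) = -1/5236/(4943 + (-14*(-468) + 27)) = -1/5236/(4943 + (6552 + 27)) = -1/5236/(4943 + 6579) = -1/5236/11522 = (1/11522)*(-1/5236) = -1/60329192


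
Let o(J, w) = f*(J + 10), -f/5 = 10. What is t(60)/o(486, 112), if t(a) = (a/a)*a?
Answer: -3/1240 ≈ -0.0024194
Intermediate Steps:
f = -50 (f = -5*10 = -50)
o(J, w) = -500 - 50*J (o(J, w) = -50*(J + 10) = -50*(10 + J) = -500 - 50*J)
t(a) = a (t(a) = 1*a = a)
t(60)/o(486, 112) = 60/(-500 - 50*486) = 60/(-500 - 24300) = 60/(-24800) = 60*(-1/24800) = -3/1240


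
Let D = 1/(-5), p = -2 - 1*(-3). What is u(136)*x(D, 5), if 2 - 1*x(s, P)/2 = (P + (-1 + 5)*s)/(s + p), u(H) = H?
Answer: -884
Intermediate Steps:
p = 1 (p = -2 + 3 = 1)
D = -1/5 ≈ -0.20000
x(s, P) = 4 - 2*(P + 4*s)/(1 + s) (x(s, P) = 4 - 2*(P + (-1 + 5)*s)/(s + 1) = 4 - 2*(P + 4*s)/(1 + s))
u(136)*x(D, 5) = 136*(2*(2 - 1*5 - 2*(-1/5))/(1 - 1/5)) = 136*(2*(2 - 5 + 2/5)/(4/5)) = 136*(2*(5/4)*(-13/5)) = 136*(-13/2) = -884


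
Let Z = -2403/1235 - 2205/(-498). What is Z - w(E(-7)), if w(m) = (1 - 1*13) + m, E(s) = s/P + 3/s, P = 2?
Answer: 13210202/717535 ≈ 18.411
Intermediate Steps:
Z = 508827/205010 (Z = -2403*1/1235 - 2205*(-1/498) = -2403/1235 + 735/166 = 508827/205010 ≈ 2.4820)
E(s) = s/2 + 3/s
w(m) = -12 + m (w(m) = (1 - 13) + m = -12 + m)
Z - w(E(-7)) = 508827/205010 - (-12 + ((½)*(-7) + 3/(-7))) = 508827/205010 - (-12 + (-7/2 + 3*(-⅐))) = 508827/205010 - (-12 + (-7/2 - 3/7)) = 508827/205010 - (-12 - 55/14) = 508827/205010 - 1*(-223/14) = 508827/205010 + 223/14 = 13210202/717535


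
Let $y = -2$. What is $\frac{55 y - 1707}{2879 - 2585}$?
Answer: $- \frac{1817}{294} \approx -6.1803$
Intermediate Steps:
$\frac{55 y - 1707}{2879 - 2585} = \frac{55 \left(-2\right) - 1707}{2879 - 2585} = \frac{-110 - 1707}{294} = \left(-1817\right) \frac{1}{294} = - \frac{1817}{294}$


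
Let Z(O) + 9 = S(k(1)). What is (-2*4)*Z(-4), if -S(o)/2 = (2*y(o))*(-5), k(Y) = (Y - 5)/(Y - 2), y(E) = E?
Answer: -568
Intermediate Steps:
k(Y) = (-5 + Y)/(-2 + Y)
S(o) = 20*o (S(o) = -2*2*o*(-5) = -(-20)*o = 20*o)
Z(O) = 71 (Z(O) = -9 + 20*((-5 + 1)/(-2 + 1)) = -9 + 20*(-4/(-1)) = -9 + 20*(-1*(-4)) = -9 + 20*4 = -9 + 80 = 71)
(-2*4)*Z(-4) = -2*4*71 = -8*71 = -568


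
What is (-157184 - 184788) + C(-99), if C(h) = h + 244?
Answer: -341827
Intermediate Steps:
C(h) = 244 + h
(-157184 - 184788) + C(-99) = (-157184 - 184788) + (244 - 99) = -341972 + 145 = -341827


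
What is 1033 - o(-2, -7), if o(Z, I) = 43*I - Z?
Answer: 1332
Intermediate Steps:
o(Z, I) = -Z + 43*I
1033 - o(-2, -7) = 1033 - (-1*(-2) + 43*(-7)) = 1033 - (2 - 301) = 1033 - 1*(-299) = 1033 + 299 = 1332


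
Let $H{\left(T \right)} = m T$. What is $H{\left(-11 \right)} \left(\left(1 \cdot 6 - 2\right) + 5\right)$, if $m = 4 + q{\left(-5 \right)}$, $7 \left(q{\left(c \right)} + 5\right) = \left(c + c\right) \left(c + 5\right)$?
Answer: $99$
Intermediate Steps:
$q{\left(c \right)} = -5 + \frac{2 c \left(5 + c\right)}{7}$ ($q{\left(c \right)} = -5 + \frac{\left(c + c\right) \left(c + 5\right)}{7} = -5 + \frac{2 c \left(5 + c\right)}{7}$)
$m = -1$ ($m = 4 + \left(-5 + \frac{2 \left(-5\right)^{2}}{7} + \frac{10}{7} \left(-5\right)\right) = 4 - 5 = -1$)
$H{\left(T \right)} = - T$
$H{\left(-11 \right)} \left(\left(1 \cdot 6 - 2\right) + 5\right) = \left(-1\right) \left(-11\right) \left(\left(1 \cdot 6 - 2\right) + 5\right) = 11 \left(\left(6 - 2\right) + 5\right) = 11 \left(4 + 5\right) = 11 \cdot 9 = 99$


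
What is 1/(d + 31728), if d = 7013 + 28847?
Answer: 1/67588 ≈ 1.4796e-5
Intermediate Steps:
d = 35860
1/(d + 31728) = 1/(35860 + 31728) = 1/67588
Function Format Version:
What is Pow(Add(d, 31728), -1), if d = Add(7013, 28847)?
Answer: Rational(1, 67588) ≈ 1.4796e-5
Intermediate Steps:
d = 35860
Pow(Add(d, 31728), -1) = Pow(Add(35860, 31728), -1) = Pow(67588, -1) = Rational(1, 67588)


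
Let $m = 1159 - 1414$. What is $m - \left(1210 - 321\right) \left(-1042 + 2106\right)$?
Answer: $-946151$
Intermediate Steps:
$m = -255$
$m - \left(1210 - 321\right) \left(-1042 + 2106\right) = -255 - \left(1210 - 321\right) \left(-1042 + 2106\right) = -255 - 889 \cdot 1064 = -255 - 945896 = -946151$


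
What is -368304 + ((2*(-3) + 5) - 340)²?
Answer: -252023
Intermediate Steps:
-368304 + ((2*(-3) + 5) - 340)² = -368304 + ((-6 + 5) - 340)² = -368304 + (-1 - 340)² = -368304 + (-341)² = -368304 + 116281 = -252023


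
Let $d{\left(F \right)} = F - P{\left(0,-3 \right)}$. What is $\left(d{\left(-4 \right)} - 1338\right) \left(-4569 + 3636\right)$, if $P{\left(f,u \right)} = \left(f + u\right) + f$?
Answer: $1249287$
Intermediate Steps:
$P{\left(f,u \right)} = u + 2 f$
$d{\left(F \right)} = 3 + F$ ($d{\left(F \right)} = F - \left(-3 + 2 \cdot 0\right) = F - \left(-3 + 0\right) = F - -3 = F + 3 = 3 + F$)
$\left(d{\left(-4 \right)} - 1338\right) \left(-4569 + 3636\right) = \left(\left(3 - 4\right) - 1338\right) \left(-4569 + 3636\right) = \left(-1 - 1338\right) \left(-933\right) = \left(-1339\right) \left(-933\right) = 1249287$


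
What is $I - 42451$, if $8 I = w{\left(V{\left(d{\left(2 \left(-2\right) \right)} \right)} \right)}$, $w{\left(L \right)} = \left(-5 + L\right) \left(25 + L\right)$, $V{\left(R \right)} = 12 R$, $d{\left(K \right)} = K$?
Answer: $- \frac{338389}{8} \approx -42299.0$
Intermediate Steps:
$I = \frac{1219}{8}$ ($I = \frac{-125 + \left(12 \cdot 2 \left(-2\right)\right)^{2} + 20 \cdot 12 \cdot 2 \left(-2\right)}{8} = \frac{-125 + \left(12 \left(-4\right)\right)^{2} + 20 \cdot 12 \left(-4\right)}{8} = \frac{-125 + \left(-48\right)^{2} + 20 \left(-48\right)}{8} = \frac{-125 + 2304 - 960}{8} = \frac{1}{8} \cdot 1219 = \frac{1219}{8} \approx 152.38$)
$I - 42451 = \frac{1219}{8} - 42451 = - \frac{338389}{8}$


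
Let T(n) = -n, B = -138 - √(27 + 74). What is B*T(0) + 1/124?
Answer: 1/124 ≈ 0.0080645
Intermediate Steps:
B = -138 - √101 ≈ -148.05
B*T(0) + 1/124 = (-138 - √101)*(-1*0) + 1/124 = (-138 - √101)*0 + 1/124 = 0 + 1/124 = 1/124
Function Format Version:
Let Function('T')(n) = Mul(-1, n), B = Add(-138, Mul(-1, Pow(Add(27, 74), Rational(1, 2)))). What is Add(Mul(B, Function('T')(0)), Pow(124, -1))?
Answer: Rational(1, 124) ≈ 0.0080645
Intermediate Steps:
B = Add(-138, Mul(-1, Pow(101, Rational(1, 2)))) ≈ -148.05
Add(Mul(B, Function('T')(0)), Pow(124, -1)) = Add(Mul(Add(-138, Mul(-1, Pow(101, Rational(1, 2)))), Mul(-1, 0)), Pow(124, -1)) = Add(Mul(Add(-138, Mul(-1, Pow(101, Rational(1, 2)))), 0), Rational(1, 124)) = Add(0, Rational(1, 124)) = Rational(1, 124)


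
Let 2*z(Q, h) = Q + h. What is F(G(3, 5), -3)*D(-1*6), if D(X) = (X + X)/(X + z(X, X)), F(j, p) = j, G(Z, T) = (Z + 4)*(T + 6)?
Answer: 77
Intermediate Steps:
G(Z, T) = (4 + Z)*(6 + T)
z(Q, h) = Q/2 + h/2 (z(Q, h) = (Q + h)/2 = Q/2 + h/2)
D(X) = 1 (D(X) = (X + X)/(X + (X/2 + X/2)) = (2*X)/(X + X) = (2*X)/((2*X)) = (2*X)*(1/(2*X)) = 1)
F(G(3, 5), -3)*D(-1*6) = (24 + 4*5 + 6*3 + 5*3)*1 = (24 + 20 + 18 + 15)*1 = 77*1 = 77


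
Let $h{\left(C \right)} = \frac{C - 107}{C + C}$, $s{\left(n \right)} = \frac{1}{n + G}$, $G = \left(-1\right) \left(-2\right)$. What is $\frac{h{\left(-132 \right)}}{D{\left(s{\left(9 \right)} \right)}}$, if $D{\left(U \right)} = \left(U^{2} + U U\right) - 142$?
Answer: $- \frac{2629}{412320} \approx -0.0063761$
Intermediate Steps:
$G = 2$
$s{\left(n \right)} = \frac{1}{2 + n}$ ($s{\left(n \right)} = \frac{1}{n + 2} = \frac{1}{2 + n}$)
$D{\left(U \right)} = -142 + 2 U^{2}$ ($D{\left(U \right)} = \left(U^{2} + U^{2}\right) - 142 = 2 U^{2} - 142 = -142 + 2 U^{2}$)
$h{\left(C \right)} = \frac{-107 + C}{2 C}$
$\frac{h{\left(-132 \right)}}{D{\left(s{\left(9 \right)} \right)}} = \frac{\frac{1}{2} \frac{1}{-132} \left(-107 - 132\right)}{-142 + 2 \left(\frac{1}{2 + 9}\right)^{2}} = \frac{\frac{1}{2} \left(- \frac{1}{132}\right) \left(-239\right)}{-142 + 2 \left(\frac{1}{11}\right)^{2}} = \frac{239}{264 \left(-142 + \frac{2}{121}\right)} = \frac{239}{264 \left(- \frac{17180}{121}\right)} = \frac{239}{264} \left(- \frac{121}{17180}\right) = - \frac{2629}{412320}$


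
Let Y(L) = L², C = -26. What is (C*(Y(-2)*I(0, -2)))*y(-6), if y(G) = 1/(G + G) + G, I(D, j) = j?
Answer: -3796/3 ≈ -1265.3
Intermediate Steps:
y(G) = G + 1/(2*G) (y(G) = 1/(2*G) + G = G + 1/(2*G))
(C*(Y(-2)*I(0, -2)))*y(-6) = (-26*(-2)²*(-2))*(-6 + (½)/(-6)) = (-104*(-2))*(-6 + (½)*(-⅙)) = (-26*(-8))*(-6 - 1/12) = 208*(-73/12) = -3796/3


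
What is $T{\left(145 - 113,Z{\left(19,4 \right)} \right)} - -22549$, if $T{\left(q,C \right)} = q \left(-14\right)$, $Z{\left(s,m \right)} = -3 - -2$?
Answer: $22101$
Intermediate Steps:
$Z{\left(s,m \right)} = -1$ ($Z{\left(s,m \right)} = -3 + 2 = -1$)
$T{\left(q,C \right)} = - 14 q$
$T{\left(145 - 113,Z{\left(19,4 \right)} \right)} - -22549 = - 14 \left(145 - 113\right) - -22549 = \left(-14\right) 32 + \left(-115391 + 137940\right) = -448 + 22549 = 22101$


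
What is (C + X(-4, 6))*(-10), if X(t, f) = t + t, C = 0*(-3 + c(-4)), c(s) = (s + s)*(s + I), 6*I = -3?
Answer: 80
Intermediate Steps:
I = -½ (I = (⅙)*(-3) = -½ ≈ -0.50000)
c(s) = 2*s*(-½ + s) (c(s) = (s + s)*(s - ½) = (2*s)*(-½ + s) = 2*s*(-½ + s))
C = 0 (C = 0*(-3 - 4*(-1 + 2*(-4))) = 0*(-3 - 4*(-1 - 8)) = 0*(-3 - 4*(-9)) = 0*(-3 + 36) = 0*33 = 0)
X(t, f) = 2*t
(C + X(-4, 6))*(-10) = (0 + 2*(-4))*(-10) = (0 - 8)*(-10) = -8*(-10) = 80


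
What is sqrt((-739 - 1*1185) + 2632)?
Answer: 2*sqrt(177) ≈ 26.608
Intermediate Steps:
sqrt((-739 - 1*1185) + 2632) = sqrt((-739 - 1185) + 2632) = sqrt(-1924 + 2632) = sqrt(708) = 2*sqrt(177)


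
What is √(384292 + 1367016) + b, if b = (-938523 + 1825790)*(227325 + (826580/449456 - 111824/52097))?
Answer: 1180703492736101078643/5853827308 + 2*√437827 ≈ 2.0170e+11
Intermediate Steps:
b = 1180703492736101078643/5853827308 (b = 887267*(227325 + (826580*(1/449456) - 111824*1/52097)) = 887267*(227325 + (206645/112364 - 111824/52097)) = 887267*(227325 - 1799407371/5853827308) = 887267*(1330719493383729/5853827308) = 1180703492736101078643/5853827308 ≈ 2.0170e+11)
√(384292 + 1367016) + b = √(384292 + 1367016) + 1180703492736101078643/5853827308 = √1751308 + 1180703492736101078643/5853827308 = 2*√437827 + 1180703492736101078643/5853827308 = 1180703492736101078643/5853827308 + 2*√437827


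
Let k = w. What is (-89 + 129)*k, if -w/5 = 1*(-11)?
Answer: 2200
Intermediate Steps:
w = 55 (w = -5*(-11) = 55)
k = 55
(-89 + 129)*k = (-89 + 129)*55 = 40*55 = 2200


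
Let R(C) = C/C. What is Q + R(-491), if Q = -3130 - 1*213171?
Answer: -216300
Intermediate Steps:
R(C) = 1
Q = -216301 (Q = -3130 - 213171 = -216301)
Q + R(-491) = -216301 + 1 = -216300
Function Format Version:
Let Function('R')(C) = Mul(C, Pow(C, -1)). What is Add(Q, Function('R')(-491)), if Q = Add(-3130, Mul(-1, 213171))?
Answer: -216300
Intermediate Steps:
Function('R')(C) = 1
Q = -216301 (Q = Add(-3130, -213171) = -216301)
Add(Q, Function('R')(-491)) = Add(-216301, 1) = -216300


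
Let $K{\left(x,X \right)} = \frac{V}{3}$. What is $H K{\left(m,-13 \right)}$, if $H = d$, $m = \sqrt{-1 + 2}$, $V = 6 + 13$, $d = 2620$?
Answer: $\frac{49780}{3} \approx 16593.0$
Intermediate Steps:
$V = 19$
$m = 1$ ($m = \sqrt{1} = 1$)
$H = 2620$
$K{\left(x,X \right)} = \frac{19}{3}$
$H K{\left(m,-13 \right)} = 2620 \cdot \frac{19}{3} = \frac{49780}{3}$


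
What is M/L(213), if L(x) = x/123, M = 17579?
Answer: 720739/71 ≈ 10151.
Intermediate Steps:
L(x) = x/123 (L(x) = x*(1/123) = x/123)
M/L(213) = 17579/(((1/123)*213)) = 17579/(71/41) = 17579*(41/71) = 720739/71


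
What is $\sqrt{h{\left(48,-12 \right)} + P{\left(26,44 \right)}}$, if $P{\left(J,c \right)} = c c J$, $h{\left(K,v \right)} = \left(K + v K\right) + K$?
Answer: $8 \sqrt{779} \approx 223.28$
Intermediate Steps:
$h{\left(K,v \right)} = 2 K + K v$ ($h{\left(K,v \right)} = \left(K + K v\right) + K = 2 K + K v$)
$P{\left(J,c \right)} = J c^{2}$ ($P{\left(J,c \right)} = c^{2} J = J c^{2}$)
$\sqrt{h{\left(48,-12 \right)} + P{\left(26,44 \right)}} = \sqrt{48 \left(2 - 12\right) + 26 \cdot 44^{2}} = \sqrt{48 \left(-10\right) + 26 \cdot 1936} = \sqrt{-480 + 50336} = \sqrt{49856} = 8 \sqrt{779}$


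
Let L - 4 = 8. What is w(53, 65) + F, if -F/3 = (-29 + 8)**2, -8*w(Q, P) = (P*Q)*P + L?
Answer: -234521/8 ≈ -29315.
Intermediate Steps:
L = 12 (L = 4 + 8 = 12)
w(Q, P) = -3/2 - Q*P**2/8 (w(Q, P) = -((P*Q)*P + 12)/8 = -(Q*P**2 + 12)/8 = -(12 + Q*P**2)/8 = -3/2 - Q*P**2/8)
F = -1323 (F = -3*(-29 + 8)**2 = -3*(-21)**2 = -3*441 = -1323)
w(53, 65) + F = (-3/2 - 1/8*53*65**2) - 1323 = (-3/2 - 1/8*53*4225) - 1323 = (-3/2 - 223925/8) - 1323 = -223937/8 - 1323 = -234521/8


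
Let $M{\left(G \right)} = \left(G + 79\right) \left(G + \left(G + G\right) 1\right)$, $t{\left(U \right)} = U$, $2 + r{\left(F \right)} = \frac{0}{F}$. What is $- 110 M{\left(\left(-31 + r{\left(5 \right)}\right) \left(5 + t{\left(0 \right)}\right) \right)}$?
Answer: $-4682700$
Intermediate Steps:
$r{\left(F \right)} = -2$ ($r{\left(F \right)} = -2 + \frac{0}{F} = -2 + 0 = -2$)
$M{\left(G \right)} = 3 G \left(79 + G\right)$ ($M{\left(G \right)} = \left(79 + G\right) \left(G + 2 G 1\right) = \left(79 + G\right) \left(G + 2 G\right) = \left(79 + G\right) 3 G = 3 G \left(79 + G\right)$)
$- 110 M{\left(\left(-31 + r{\left(5 \right)}\right) \left(5 + t{\left(0 \right)}\right) \right)} = - 110 \cdot 3 \left(-31 - 2\right) \left(5 + 0\right) \left(79 + \left(-31 - 2\right) \left(5 + 0\right)\right) = - 110 \cdot 3 \left(\left(-33\right) 5\right) \left(79 - 165\right) = - 110 \cdot 3 \left(-165\right) \left(79 - 165\right) = - 110 \cdot 3 \left(-165\right) \left(-86\right) = \left(-110\right) 42570 = -4682700$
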